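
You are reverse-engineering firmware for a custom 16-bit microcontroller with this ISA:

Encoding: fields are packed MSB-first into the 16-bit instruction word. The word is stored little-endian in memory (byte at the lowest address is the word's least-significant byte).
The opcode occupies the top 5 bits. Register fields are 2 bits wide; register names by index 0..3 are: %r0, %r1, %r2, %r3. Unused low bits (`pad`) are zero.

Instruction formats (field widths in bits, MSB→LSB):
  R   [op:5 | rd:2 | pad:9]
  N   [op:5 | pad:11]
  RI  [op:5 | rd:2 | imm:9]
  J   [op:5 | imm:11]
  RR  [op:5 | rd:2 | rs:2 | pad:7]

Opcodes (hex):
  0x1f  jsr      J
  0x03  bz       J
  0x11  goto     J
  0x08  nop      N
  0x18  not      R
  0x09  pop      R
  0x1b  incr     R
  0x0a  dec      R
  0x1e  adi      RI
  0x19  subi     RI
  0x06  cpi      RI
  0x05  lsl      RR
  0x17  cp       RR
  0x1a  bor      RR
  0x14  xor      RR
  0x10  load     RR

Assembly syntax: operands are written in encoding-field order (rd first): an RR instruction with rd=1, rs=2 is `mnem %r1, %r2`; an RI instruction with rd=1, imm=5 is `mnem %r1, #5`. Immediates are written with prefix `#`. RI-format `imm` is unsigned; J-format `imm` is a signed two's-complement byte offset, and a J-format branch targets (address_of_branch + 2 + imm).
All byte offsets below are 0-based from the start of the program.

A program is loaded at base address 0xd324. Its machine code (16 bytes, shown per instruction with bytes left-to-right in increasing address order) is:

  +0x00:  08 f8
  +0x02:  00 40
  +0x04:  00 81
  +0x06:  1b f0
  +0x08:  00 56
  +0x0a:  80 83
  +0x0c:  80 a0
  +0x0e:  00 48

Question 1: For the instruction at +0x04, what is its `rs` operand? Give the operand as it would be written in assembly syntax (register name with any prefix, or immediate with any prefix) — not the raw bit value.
%r2

[04] 00 81 → 0x8100
  opcode bits[15:11]=0x10: load/RR
  rd: (w>>9)&0x3=0x0 → %r0
  rs: (w>>7)&0x3=0x2 → %r2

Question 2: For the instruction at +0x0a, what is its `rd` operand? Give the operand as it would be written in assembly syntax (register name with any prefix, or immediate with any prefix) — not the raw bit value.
%r1

+0x0a: 80 83 ⇒ word 0x8380 (little)
  op=0x8380>>11=0x10 ⇒ load (RR)
  rd: (w>>9)&0x3=0x1 → %r1
  rs: (w>>7)&0x3=0x3 → %r3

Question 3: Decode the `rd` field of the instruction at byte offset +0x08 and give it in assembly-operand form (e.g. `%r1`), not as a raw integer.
%r3

+0x08: 00 56 ⇒ word 0x5600 (little)
  opcode bits[15:11]=0xa: dec/R
  [10:9] rd=3 = %r3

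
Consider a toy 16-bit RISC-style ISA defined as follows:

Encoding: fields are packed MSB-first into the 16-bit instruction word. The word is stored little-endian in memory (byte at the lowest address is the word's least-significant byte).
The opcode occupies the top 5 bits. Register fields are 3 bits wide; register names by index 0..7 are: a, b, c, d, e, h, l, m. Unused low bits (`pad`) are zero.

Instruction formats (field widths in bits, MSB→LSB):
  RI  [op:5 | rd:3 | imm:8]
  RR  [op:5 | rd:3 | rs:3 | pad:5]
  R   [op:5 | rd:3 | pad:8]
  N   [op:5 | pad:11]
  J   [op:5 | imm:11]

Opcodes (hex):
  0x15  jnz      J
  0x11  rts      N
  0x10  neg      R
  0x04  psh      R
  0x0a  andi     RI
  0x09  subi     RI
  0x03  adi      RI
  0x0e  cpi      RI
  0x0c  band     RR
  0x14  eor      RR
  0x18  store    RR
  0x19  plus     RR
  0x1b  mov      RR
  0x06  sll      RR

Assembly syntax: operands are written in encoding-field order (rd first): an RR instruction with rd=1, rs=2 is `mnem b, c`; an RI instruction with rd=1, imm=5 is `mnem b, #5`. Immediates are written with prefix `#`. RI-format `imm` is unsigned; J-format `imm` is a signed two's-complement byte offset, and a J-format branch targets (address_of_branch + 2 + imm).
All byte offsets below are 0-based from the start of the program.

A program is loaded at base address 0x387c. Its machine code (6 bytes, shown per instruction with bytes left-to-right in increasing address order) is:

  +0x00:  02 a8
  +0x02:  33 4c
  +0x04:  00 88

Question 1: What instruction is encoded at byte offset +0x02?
subi e, #51

off 0x02: read 33 4c as little → 0x4c33
  op=0x4c33>>11=0x9 ⇒ subi (RI)
  rd@[10:8]=0x4 ⇒ e
  imm@[7:0]=0x33 ⇒ #51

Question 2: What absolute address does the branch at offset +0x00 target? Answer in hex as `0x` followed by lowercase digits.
0x3880

+0x00: 02 a8 ⇒ word 0xa802 (little)
  top 5b → 0x15 → jnz [J]
  [10:0] imm=2 = #2
  target = base 0x387c + off 0x00 + 2 + imm 2 = 0x3880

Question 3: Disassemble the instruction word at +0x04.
rts

off 0x04: read 00 88 as little → 0x8800
  top 5b → 0x11 → rts [N]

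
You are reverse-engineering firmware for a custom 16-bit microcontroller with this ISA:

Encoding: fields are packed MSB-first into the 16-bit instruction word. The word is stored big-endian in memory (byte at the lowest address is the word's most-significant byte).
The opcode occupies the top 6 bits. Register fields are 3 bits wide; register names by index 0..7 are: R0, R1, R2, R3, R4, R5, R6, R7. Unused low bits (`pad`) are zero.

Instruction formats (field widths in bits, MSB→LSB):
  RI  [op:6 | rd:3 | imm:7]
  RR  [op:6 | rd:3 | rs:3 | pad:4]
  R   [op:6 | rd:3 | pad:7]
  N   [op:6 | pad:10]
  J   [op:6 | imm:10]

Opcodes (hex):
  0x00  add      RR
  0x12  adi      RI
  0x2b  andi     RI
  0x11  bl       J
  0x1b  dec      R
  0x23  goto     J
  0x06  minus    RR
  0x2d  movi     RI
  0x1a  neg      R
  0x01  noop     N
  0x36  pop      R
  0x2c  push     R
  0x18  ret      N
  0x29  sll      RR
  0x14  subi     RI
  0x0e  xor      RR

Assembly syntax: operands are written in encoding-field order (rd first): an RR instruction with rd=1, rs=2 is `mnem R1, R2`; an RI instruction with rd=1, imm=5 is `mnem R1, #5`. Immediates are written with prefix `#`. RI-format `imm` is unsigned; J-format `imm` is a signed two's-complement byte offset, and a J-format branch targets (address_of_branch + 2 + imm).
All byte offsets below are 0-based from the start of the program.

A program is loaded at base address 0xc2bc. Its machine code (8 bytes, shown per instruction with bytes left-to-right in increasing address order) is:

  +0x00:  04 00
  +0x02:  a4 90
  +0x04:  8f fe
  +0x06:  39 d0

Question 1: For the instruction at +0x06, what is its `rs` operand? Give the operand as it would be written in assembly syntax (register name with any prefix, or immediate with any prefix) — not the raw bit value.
off 0x06: read 39 d0 as big → 0x39d0
  op=0x39d0>>10=0xe ⇒ xor (RR)
  [9:7] rd=3 = R3
  [6:4] rs=5 = R5

R5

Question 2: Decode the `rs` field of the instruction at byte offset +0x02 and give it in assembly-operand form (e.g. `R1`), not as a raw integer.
@+02  big-endian(a4 90) = 0xa490
  opcode bits[15:10]=0x29: sll/RR
  rd: (w>>7)&0x7=0x1 → R1
  rs: (w>>4)&0x7=0x1 → R1

R1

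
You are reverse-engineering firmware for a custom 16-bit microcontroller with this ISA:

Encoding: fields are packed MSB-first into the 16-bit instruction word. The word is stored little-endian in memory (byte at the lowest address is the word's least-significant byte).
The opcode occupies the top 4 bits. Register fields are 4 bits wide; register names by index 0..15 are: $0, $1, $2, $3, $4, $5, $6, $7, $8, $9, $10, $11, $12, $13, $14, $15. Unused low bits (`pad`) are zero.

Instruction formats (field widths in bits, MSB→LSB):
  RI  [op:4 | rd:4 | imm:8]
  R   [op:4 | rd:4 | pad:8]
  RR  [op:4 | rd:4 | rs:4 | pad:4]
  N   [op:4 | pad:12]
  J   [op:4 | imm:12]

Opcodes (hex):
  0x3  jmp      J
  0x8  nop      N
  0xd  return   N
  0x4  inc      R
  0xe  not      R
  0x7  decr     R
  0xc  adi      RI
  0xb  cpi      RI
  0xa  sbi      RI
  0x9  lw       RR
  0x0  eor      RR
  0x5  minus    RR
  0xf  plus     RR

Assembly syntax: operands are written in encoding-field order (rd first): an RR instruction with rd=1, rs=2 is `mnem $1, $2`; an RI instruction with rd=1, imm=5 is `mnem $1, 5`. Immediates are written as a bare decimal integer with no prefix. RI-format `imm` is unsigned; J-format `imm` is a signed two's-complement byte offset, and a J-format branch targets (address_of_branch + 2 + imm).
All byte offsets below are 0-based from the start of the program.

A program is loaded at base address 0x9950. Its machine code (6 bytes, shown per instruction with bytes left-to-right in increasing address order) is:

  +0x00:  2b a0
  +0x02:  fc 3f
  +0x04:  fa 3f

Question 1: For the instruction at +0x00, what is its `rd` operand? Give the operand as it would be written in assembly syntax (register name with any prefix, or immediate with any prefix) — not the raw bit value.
$0

[00] 2b a0 → 0xa02b
  opcode bits[15:12]=0xa: sbi/RI
  [11:8] rd=0 = $0
  [7:0] imm=43 = 43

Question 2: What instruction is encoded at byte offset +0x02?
@+02  little-endian(fc 3f) = 0x3ffc
  op=0x3ffc>>12=0x3 ⇒ jmp (J)
  imm@[11:0]=0xffc (s12→-4) ⇒ -4

jmp -4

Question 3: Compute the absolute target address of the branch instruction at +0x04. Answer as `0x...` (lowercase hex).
0x9950

off 0x04: read fa 3f as little → 0x3ffa
  op=0x3ffa>>12=0x3 ⇒ jmp (J)
  imm: (w>>0)&0xfff=0xffa (s12→-6) → -6
  target = base 0x9950 + off 0x04 + 2 + imm -6 = 0x9950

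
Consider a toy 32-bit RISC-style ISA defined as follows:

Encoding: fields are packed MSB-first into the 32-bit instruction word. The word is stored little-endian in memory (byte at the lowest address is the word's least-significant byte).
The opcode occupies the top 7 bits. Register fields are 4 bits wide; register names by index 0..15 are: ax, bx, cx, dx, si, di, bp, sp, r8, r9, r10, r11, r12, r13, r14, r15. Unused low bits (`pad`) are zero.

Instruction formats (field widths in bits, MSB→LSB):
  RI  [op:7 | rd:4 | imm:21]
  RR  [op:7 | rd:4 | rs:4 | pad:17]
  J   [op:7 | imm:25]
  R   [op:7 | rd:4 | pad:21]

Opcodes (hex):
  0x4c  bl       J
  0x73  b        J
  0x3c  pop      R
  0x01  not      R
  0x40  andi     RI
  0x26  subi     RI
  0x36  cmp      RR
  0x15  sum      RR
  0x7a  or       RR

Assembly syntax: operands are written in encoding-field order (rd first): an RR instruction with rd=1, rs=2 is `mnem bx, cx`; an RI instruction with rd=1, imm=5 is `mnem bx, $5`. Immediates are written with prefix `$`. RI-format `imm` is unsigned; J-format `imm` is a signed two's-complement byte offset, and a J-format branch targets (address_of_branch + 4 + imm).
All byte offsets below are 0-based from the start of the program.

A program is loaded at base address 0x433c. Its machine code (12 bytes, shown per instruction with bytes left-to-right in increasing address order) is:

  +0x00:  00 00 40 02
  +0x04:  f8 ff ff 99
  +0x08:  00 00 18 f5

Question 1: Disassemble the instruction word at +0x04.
bl $-8

[04] f8 ff ff 99 → 0x99fffff8
  op=0x99fffff8>>25=0x4c ⇒ bl (J)
  [24:0] imm=33554424 (s25→-8) = $-8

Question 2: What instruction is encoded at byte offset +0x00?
off 0x00: read 00 00 40 02 as little → 0x02400000
  opcode bits[31:25]=0x1: not/R
  rd@[24:21]=0x2 ⇒ cx

not cx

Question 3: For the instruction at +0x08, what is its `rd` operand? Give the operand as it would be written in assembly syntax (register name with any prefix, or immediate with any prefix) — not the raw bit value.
+0x08: 00 00 18 f5 ⇒ word 0xf5180000 (little)
  opcode bits[31:25]=0x7a: or/RR
  rd: (w>>21)&0xf=0x8 → r8
  rs: (w>>17)&0xf=0xc → r12

r8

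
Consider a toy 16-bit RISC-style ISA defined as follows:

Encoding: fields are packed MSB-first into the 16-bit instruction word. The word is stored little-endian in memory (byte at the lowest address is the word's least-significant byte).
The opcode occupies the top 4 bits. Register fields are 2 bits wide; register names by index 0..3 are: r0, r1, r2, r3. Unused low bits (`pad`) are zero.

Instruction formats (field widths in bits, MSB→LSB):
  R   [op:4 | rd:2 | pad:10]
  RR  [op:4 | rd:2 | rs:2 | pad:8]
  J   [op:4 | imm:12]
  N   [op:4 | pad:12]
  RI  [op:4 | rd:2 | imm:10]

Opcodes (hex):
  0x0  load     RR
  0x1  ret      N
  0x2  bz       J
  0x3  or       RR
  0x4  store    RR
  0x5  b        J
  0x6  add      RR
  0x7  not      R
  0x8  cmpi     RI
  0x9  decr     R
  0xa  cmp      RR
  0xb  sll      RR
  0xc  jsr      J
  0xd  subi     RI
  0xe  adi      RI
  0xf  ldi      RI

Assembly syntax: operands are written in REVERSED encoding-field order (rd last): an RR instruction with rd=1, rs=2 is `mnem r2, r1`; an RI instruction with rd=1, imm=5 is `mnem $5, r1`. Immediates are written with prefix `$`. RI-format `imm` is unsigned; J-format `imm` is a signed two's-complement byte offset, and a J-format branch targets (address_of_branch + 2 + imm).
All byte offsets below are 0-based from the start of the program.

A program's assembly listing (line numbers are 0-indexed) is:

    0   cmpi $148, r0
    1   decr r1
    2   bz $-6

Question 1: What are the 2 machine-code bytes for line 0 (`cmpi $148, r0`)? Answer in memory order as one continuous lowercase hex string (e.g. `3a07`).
9480

0. cmpi fields op=0x8:4|rd=0:2|imm=148:10 → word 8094h → 94 80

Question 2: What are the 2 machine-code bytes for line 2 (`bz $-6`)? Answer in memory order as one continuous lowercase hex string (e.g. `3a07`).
fa2f

L2: bz op=0x2:4|imm=-6:12 ⇒ 0x2ffa ⇒ little fa 2f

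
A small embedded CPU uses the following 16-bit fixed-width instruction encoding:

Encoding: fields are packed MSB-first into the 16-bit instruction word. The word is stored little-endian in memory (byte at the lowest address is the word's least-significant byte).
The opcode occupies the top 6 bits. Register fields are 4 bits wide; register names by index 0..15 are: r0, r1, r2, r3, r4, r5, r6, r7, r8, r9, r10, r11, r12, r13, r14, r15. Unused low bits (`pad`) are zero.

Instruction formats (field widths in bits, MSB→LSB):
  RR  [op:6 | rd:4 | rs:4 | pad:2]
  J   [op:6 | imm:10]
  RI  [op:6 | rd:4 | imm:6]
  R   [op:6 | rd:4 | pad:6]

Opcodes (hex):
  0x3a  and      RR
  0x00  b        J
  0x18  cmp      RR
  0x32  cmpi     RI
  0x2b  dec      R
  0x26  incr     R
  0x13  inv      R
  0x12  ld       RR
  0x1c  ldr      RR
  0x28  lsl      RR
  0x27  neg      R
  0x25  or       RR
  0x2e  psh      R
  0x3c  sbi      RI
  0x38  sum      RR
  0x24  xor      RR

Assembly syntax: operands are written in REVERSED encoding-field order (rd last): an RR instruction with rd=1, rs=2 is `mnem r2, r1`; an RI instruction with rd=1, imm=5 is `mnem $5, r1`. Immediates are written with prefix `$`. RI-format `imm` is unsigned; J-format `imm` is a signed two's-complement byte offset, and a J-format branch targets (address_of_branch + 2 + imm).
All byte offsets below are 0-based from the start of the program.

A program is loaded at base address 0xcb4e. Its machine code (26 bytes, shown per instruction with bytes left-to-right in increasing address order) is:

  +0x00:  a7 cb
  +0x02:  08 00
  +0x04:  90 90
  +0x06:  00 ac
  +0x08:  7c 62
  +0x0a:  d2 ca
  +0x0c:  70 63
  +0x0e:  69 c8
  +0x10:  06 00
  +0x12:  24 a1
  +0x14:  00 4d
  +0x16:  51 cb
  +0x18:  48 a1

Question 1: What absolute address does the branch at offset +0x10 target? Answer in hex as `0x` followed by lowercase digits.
@+10  little-endian(06 00) = 0x0006
  top 6b → 0x0 → b [J]
  imm: (w>>0)&0x3ff=0x6 → $6
  target = base 0xcb4e + off 0x10 + 2 + imm 6 = 0xcb66

0xcb66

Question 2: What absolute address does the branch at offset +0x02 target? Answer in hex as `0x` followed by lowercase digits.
+0x02: 08 00 ⇒ word 0x0008 (little)
  opcode bits[15:10]=0x0: b/J
  [9:0] imm=8 = $8
  target = base 0xcb4e + off 0x02 + 2 + imm 8 = 0xcb5a

0xcb5a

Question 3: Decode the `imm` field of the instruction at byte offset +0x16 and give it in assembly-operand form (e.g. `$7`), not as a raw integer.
off 0x16: read 51 cb as little → 0xcb51
  opcode bits[15:10]=0x32: cmpi/RI
  rd@[9:6]=0xd ⇒ r13
  imm@[5:0]=0x11 ⇒ $17

$17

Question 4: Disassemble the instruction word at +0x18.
+0x18: 48 a1 ⇒ word 0xa148 (little)
  op=0xa148>>10=0x28 ⇒ lsl (RR)
  [9:6] rd=5 = r5
  [5:2] rs=2 = r2

lsl r2, r5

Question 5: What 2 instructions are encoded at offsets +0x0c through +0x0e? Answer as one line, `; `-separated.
cmp r12, r13; cmpi $41, r1

@+0c  little-endian(70 63) = 0x6370
  top 6b → 0x18 → cmp [RR]
  rd: (w>>6)&0xf=0xd → r13
  rs: (w>>2)&0xf=0xc → r12
@+0e  little-endian(69 c8) = 0xc869
  top 6b → 0x32 → cmpi [RI]
  rd: (w>>6)&0xf=0x1 → r1
  imm: (w>>0)&0x3f=0x29 → $41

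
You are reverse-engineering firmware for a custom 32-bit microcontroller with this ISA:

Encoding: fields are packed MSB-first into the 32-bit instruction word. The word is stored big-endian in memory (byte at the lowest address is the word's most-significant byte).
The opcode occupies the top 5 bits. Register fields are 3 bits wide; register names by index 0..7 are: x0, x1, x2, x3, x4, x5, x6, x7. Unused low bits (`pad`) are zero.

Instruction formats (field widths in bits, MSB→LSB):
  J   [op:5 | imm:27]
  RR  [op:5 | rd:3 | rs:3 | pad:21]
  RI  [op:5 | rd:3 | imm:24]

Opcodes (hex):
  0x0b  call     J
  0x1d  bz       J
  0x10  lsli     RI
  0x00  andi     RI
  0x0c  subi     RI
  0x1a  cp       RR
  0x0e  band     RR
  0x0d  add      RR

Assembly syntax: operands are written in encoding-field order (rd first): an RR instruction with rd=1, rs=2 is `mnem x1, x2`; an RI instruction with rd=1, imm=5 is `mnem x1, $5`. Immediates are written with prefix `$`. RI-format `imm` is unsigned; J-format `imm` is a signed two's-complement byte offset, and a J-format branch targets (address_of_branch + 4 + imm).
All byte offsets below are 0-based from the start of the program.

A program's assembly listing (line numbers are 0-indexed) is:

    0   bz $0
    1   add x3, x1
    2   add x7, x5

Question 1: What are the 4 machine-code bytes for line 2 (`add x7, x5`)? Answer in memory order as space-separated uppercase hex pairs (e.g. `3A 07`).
L2: add op=0xd:5|rd=7:3|rs=5:3|pad=0:21 ⇒ 0x6fa00000 ⇒ big 6f a0 00 00

6F A0 00 00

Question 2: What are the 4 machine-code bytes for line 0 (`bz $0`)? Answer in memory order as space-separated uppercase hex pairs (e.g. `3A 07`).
E8 00 00 00

0. bz fields op=0x1d:5|imm=0:27 → word e8000000h → e8 00 00 00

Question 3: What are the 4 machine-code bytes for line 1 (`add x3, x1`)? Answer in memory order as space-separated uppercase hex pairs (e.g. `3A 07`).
line 1 (add): pack op=0xd:5|rd=3:3|rs=1:3|pad=0:21 = 0x6b200000; big→ 6b 20 00 00

6B 20 00 00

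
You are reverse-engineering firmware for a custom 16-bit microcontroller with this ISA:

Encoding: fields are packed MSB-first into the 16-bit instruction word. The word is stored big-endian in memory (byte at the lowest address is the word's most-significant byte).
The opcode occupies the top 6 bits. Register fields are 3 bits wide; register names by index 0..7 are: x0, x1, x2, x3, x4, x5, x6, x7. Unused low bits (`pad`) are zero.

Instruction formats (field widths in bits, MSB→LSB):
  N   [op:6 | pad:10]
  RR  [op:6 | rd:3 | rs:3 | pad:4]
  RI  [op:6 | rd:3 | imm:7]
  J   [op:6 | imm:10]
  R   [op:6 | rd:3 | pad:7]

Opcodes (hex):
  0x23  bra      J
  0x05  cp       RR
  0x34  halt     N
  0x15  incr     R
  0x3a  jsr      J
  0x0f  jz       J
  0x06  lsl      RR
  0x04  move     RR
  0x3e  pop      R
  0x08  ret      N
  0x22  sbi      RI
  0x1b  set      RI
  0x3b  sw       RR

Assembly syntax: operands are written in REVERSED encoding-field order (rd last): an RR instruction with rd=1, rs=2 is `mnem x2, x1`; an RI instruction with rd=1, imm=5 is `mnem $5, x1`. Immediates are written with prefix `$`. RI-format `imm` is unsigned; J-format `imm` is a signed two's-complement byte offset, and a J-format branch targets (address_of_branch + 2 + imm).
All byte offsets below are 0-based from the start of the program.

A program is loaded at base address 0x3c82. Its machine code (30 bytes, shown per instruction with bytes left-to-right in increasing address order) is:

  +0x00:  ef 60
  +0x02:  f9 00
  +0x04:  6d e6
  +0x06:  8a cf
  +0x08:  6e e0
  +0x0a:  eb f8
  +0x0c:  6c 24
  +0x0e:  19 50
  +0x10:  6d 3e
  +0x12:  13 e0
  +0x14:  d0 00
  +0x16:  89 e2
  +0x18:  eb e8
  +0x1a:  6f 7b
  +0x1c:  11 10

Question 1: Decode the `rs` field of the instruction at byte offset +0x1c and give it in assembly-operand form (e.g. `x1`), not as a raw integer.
x1

@+1c  big-endian(11 10) = 0x1110
  op=0x1110>>10=0x4 ⇒ move (RR)
  rd: (w>>7)&0x7=0x2 → x2
  rs: (w>>4)&0x7=0x1 → x1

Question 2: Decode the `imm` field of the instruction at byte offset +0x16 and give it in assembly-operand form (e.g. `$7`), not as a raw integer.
+0x16: 89 e2 ⇒ word 0x89e2 (big)
  opcode bits[15:10]=0x22: sbi/RI
  rd: (w>>7)&0x7=0x3 → x3
  imm: (w>>0)&0x7f=0x62 → $98

$98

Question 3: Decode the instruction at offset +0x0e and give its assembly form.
off 0x0e: read 19 50 as big → 0x1950
  opcode bits[15:10]=0x6: lsl/RR
  rd: (w>>7)&0x7=0x2 → x2
  rs: (w>>4)&0x7=0x5 → x5

lsl x5, x2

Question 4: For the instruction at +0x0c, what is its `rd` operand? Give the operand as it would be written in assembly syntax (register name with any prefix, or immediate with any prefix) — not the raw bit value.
x0

+0x0c: 6c 24 ⇒ word 0x6c24 (big)
  opcode bits[15:10]=0x1b: set/RI
  rd: (w>>7)&0x7=0x0 → x0
  imm: (w>>0)&0x7f=0x24 → $36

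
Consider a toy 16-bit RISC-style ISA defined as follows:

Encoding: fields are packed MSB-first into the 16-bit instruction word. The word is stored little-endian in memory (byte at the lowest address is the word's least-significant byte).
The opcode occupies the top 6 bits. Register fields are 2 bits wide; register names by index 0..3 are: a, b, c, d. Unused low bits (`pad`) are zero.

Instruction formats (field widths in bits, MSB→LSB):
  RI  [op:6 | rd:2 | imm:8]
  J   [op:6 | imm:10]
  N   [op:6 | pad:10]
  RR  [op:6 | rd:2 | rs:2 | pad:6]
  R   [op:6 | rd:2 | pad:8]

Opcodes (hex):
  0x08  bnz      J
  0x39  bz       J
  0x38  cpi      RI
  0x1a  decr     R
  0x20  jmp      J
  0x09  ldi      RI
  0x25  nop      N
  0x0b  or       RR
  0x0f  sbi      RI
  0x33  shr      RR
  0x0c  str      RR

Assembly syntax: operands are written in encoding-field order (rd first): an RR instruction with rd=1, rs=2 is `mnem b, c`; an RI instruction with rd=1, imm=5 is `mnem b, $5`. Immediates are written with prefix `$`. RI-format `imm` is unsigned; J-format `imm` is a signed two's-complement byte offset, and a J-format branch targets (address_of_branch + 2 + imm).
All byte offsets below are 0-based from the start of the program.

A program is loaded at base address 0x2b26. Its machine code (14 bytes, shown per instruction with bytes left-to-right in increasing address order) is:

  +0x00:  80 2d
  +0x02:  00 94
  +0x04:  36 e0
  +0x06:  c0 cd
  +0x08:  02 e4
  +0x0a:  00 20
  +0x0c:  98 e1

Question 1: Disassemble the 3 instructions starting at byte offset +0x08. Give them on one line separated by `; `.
@+08  little-endian(02 e4) = 0xe402
  opcode bits[15:10]=0x39: bz/J
  imm@[9:0]=0x2 ⇒ $2
@+0a  little-endian(00 20) = 0x2000
  opcode bits[15:10]=0x8: bnz/J
  imm@[9:0]=0x0 ⇒ $0
@+0c  little-endian(98 e1) = 0xe198
  opcode bits[15:10]=0x38: cpi/RI
  rd@[9:8]=0x1 ⇒ b
  imm@[7:0]=0x98 ⇒ $152

bz $2; bnz $0; cpi b, $152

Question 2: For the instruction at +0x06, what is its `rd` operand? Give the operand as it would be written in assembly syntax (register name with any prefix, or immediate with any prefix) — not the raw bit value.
@+06  little-endian(c0 cd) = 0xcdc0
  opcode bits[15:10]=0x33: shr/RR
  [9:8] rd=1 = b
  [7:6] rs=3 = d

b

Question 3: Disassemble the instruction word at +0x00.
[00] 80 2d → 0x2d80
  opcode bits[15:10]=0xb: or/RR
  [9:8] rd=1 = b
  [7:6] rs=2 = c

or b, c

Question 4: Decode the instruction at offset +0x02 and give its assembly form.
+0x02: 00 94 ⇒ word 0x9400 (little)
  opcode bits[15:10]=0x25: nop/N

nop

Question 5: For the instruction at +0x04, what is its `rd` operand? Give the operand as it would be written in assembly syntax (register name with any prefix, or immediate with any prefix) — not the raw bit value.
off 0x04: read 36 e0 as little → 0xe036
  top 6b → 0x38 → cpi [RI]
  rd@[9:8]=0x0 ⇒ a
  imm@[7:0]=0x36 ⇒ $54

a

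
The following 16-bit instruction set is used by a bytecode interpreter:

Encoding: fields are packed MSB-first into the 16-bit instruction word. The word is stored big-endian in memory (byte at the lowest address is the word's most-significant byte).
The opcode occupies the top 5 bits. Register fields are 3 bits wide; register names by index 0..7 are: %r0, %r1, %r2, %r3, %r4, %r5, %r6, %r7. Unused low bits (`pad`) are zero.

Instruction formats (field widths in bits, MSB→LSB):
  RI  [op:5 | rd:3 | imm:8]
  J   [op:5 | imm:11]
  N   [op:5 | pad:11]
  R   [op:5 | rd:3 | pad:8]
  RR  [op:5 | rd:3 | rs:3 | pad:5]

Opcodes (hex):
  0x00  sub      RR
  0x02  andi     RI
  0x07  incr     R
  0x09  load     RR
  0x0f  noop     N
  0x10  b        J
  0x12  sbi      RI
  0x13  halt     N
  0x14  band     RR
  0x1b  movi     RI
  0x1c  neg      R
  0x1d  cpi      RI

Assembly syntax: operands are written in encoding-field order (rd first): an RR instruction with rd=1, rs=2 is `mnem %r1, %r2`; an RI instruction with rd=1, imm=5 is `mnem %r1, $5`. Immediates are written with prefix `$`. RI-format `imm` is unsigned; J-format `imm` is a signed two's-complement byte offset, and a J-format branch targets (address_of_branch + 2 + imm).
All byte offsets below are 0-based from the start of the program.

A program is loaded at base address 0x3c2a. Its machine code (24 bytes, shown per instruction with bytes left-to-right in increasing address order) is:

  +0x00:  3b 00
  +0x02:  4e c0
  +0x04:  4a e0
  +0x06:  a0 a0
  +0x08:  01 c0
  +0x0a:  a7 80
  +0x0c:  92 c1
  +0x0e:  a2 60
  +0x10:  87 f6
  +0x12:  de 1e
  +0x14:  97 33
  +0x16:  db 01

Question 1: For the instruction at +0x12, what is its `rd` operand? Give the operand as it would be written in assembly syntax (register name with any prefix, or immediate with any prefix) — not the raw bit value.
off 0x12: read de 1e as big → 0xde1e
  op=0xde1e>>11=0x1b ⇒ movi (RI)
  rd@[10:8]=0x6 ⇒ %r6
  imm@[7:0]=0x1e ⇒ $30

%r6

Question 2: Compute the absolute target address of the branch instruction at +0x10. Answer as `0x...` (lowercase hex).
@+10  big-endian(87 f6) = 0x87f6
  op=0x87f6>>11=0x10 ⇒ b (J)
  [10:0] imm=2038 (s11→-10) = $-10
  target = base 0x3c2a + off 0x10 + 2 + imm -10 = 0x3c32

0x3c32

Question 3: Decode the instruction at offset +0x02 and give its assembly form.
@+02  big-endian(4e c0) = 0x4ec0
  opcode bits[15:11]=0x9: load/RR
  [10:8] rd=6 = %r6
  [7:5] rs=6 = %r6

load %r6, %r6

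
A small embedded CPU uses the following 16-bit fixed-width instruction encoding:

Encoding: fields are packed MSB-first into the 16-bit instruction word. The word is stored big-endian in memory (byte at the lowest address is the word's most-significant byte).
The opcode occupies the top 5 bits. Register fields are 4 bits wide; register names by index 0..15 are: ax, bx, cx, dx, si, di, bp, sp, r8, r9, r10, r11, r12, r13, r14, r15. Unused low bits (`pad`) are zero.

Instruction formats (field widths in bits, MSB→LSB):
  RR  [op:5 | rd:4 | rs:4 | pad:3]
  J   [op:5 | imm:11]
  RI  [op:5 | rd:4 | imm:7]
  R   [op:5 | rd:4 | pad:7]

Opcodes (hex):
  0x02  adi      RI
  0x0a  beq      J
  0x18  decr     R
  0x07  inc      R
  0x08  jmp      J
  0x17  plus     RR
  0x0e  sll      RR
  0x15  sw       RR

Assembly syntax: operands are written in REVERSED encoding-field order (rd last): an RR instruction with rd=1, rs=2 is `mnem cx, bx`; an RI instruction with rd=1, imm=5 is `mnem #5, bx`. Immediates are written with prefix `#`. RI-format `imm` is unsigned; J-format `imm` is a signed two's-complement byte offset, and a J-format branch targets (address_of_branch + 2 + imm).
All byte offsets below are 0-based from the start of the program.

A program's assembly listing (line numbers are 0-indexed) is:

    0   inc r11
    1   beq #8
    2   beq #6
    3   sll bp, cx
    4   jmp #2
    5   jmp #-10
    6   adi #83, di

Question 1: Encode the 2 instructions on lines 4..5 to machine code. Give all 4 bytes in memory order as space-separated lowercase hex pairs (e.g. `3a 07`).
40 02 47 f6

line 4 (jmp): pack op=0x8:5|imm=2:11 = 0x4002; big→ 40 02
line 5 (jmp): pack op=0x8:5|imm=-10:11 = 0x47f6; big→ 47 f6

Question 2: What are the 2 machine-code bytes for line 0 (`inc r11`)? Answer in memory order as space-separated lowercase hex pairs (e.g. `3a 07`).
3d 80

0. inc fields op=0x7:5|rd=11:4|pad=0:7 → word 3d80h → 3d 80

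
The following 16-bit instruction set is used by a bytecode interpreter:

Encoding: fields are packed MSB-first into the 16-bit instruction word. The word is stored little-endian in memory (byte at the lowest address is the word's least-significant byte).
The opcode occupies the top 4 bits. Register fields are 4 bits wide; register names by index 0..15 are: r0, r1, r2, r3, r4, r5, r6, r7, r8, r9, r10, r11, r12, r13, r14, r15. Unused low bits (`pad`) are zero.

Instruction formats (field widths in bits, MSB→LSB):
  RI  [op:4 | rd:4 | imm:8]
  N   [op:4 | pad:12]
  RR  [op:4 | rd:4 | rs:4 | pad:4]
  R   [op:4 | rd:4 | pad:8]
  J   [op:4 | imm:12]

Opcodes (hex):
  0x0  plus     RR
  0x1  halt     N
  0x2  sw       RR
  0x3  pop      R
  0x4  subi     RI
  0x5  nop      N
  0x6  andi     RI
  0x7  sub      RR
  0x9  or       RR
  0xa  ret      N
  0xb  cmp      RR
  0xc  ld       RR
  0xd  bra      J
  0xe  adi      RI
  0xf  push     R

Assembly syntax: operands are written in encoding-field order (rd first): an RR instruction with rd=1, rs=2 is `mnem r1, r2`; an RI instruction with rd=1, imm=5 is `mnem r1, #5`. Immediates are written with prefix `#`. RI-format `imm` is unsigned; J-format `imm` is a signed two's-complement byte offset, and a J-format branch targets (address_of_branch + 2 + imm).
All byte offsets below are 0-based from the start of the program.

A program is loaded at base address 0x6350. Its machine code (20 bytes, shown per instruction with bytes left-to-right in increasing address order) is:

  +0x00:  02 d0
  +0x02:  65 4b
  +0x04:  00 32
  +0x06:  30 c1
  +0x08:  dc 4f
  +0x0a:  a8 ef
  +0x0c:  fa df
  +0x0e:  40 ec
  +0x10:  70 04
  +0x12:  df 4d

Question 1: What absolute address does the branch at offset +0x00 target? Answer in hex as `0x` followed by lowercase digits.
+0x00: 02 d0 ⇒ word 0xd002 (little)
  opcode bits[15:12]=0xd: bra/J
  imm: (w>>0)&0xfff=0x2 → #2
  target = base 0x6350 + off 0x00 + 2 + imm 2 = 0x6354

0x6354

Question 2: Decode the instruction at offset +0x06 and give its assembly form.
+0x06: 30 c1 ⇒ word 0xc130 (little)
  opcode bits[15:12]=0xc: ld/RR
  [11:8] rd=1 = r1
  [7:4] rs=3 = r3

ld r1, r3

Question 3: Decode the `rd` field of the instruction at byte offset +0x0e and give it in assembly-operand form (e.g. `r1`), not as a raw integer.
[0e] 40 ec → 0xec40
  opcode bits[15:12]=0xe: adi/RI
  rd@[11:8]=0xc ⇒ r12
  imm@[7:0]=0x40 ⇒ #64

r12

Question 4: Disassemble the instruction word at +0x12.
subi r13, #223

off 0x12: read df 4d as little → 0x4ddf
  opcode bits[15:12]=0x4: subi/RI
  rd: (w>>8)&0xf=0xd → r13
  imm: (w>>0)&0xff=0xdf → #223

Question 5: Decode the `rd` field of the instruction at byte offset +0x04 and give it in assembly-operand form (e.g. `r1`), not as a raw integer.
[04] 00 32 → 0x3200
  top 4b → 0x3 → pop [R]
  [11:8] rd=2 = r2

r2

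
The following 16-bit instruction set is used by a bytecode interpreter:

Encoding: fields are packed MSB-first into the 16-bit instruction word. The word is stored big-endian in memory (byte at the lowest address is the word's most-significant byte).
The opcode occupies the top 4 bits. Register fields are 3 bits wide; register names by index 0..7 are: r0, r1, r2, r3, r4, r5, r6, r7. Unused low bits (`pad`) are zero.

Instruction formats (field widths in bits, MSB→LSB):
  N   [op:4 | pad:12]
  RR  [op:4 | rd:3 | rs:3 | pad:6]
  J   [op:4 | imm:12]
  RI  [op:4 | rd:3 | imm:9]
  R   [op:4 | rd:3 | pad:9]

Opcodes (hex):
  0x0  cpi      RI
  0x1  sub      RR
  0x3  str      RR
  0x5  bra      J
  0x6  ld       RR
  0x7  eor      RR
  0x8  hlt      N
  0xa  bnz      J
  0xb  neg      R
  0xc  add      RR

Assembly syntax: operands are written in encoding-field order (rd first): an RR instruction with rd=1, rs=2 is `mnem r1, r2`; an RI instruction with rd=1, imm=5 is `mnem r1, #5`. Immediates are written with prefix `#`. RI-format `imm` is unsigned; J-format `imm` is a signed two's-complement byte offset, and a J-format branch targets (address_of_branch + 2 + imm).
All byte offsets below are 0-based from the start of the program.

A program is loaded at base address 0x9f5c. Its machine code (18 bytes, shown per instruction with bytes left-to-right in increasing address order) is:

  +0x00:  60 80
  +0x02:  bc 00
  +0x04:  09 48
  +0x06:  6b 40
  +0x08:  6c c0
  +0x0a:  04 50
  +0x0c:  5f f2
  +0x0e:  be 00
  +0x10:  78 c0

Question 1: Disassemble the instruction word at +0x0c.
bra #-14

[0c] 5f f2 → 0x5ff2
  op=0x5ff2>>12=0x5 ⇒ bra (J)
  imm@[11:0]=0xff2 (s12→-14) ⇒ #-14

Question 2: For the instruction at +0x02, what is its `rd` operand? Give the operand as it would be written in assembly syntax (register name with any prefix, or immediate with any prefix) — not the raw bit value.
[02] bc 00 → 0xbc00
  top 4b → 0xb → neg [R]
  rd: (w>>9)&0x7=0x6 → r6

r6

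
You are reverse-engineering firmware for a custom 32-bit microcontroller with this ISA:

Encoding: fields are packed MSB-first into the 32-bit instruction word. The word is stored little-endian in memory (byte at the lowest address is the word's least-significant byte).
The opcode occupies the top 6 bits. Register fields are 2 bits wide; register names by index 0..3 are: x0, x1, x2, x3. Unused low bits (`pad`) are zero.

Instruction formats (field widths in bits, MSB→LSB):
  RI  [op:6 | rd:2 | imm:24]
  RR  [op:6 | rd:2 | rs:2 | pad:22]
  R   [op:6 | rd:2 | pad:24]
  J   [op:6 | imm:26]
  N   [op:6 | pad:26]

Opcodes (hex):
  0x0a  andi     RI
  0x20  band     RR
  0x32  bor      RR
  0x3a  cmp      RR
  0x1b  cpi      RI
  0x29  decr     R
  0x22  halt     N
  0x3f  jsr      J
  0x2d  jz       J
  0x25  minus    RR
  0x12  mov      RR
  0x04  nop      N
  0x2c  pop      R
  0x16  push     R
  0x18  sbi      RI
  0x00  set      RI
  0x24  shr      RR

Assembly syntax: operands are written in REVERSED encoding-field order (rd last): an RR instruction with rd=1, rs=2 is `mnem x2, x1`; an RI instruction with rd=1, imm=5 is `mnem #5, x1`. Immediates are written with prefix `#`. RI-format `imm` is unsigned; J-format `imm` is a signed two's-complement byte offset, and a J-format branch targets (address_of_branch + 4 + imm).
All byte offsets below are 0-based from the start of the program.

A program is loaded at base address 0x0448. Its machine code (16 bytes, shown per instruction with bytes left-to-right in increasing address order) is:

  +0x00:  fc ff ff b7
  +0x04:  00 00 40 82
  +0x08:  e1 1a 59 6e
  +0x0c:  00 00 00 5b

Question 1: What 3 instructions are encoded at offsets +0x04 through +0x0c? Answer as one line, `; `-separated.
band x1, x2; cpi #5839585, x2; push x3

@+04  little-endian(00 00 40 82) = 0x82400000
  opcode bits[31:26]=0x20: band/RR
  rd: (w>>24)&0x3=0x2 → x2
  rs: (w>>22)&0x3=0x1 → x1
@+08  little-endian(e1 1a 59 6e) = 0x6e591ae1
  opcode bits[31:26]=0x1b: cpi/RI
  rd: (w>>24)&0x3=0x2 → x2
  imm: (w>>0)&0xffffff=0x591ae1 → #5839585
@+0c  little-endian(00 00 00 5b) = 0x5b000000
  opcode bits[31:26]=0x16: push/R
  rd: (w>>24)&0x3=0x3 → x3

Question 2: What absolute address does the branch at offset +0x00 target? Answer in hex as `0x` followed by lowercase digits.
+0x00: fc ff ff b7 ⇒ word 0xb7fffffc (little)
  op=0xb7fffffc>>26=0x2d ⇒ jz (J)
  imm: (w>>0)&0x3ffffff=0x3fffffc (s26→-4) → #-4
  target = base 0x0448 + off 0x00 + 4 + imm -4 = 0x0448

0x0448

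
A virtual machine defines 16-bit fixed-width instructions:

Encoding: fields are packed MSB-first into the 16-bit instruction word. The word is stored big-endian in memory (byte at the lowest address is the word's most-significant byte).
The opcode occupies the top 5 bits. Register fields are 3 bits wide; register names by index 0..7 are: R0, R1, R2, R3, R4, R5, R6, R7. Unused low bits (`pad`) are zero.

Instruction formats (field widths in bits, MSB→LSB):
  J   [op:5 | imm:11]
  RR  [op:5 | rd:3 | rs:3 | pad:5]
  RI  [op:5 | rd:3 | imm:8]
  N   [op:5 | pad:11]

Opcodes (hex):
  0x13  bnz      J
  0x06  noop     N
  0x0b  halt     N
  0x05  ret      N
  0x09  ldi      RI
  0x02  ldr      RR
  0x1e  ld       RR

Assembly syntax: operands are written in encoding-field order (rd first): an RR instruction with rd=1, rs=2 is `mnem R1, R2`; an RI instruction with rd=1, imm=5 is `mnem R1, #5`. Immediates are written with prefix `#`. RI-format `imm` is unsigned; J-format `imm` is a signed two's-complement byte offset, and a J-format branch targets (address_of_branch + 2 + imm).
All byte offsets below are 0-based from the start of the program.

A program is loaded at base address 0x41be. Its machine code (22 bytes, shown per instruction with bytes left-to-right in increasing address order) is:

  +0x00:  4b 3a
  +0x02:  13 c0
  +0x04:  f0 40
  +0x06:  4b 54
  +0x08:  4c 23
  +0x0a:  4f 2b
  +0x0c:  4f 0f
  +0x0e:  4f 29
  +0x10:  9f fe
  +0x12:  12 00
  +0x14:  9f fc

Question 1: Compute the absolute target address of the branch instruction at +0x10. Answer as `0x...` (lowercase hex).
off 0x10: read 9f fe as big → 0x9ffe
  top 5b → 0x13 → bnz [J]
  [10:0] imm=2046 (s11→-2) = #-2
  target = base 0x41be + off 0x10 + 2 + imm -2 = 0x41ce

0x41ce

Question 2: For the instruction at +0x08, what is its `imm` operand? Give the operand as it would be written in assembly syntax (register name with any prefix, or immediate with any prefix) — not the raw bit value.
#35

off 0x08: read 4c 23 as big → 0x4c23
  op=0x4c23>>11=0x9 ⇒ ldi (RI)
  rd: (w>>8)&0x7=0x4 → R4
  imm: (w>>0)&0xff=0x23 → #35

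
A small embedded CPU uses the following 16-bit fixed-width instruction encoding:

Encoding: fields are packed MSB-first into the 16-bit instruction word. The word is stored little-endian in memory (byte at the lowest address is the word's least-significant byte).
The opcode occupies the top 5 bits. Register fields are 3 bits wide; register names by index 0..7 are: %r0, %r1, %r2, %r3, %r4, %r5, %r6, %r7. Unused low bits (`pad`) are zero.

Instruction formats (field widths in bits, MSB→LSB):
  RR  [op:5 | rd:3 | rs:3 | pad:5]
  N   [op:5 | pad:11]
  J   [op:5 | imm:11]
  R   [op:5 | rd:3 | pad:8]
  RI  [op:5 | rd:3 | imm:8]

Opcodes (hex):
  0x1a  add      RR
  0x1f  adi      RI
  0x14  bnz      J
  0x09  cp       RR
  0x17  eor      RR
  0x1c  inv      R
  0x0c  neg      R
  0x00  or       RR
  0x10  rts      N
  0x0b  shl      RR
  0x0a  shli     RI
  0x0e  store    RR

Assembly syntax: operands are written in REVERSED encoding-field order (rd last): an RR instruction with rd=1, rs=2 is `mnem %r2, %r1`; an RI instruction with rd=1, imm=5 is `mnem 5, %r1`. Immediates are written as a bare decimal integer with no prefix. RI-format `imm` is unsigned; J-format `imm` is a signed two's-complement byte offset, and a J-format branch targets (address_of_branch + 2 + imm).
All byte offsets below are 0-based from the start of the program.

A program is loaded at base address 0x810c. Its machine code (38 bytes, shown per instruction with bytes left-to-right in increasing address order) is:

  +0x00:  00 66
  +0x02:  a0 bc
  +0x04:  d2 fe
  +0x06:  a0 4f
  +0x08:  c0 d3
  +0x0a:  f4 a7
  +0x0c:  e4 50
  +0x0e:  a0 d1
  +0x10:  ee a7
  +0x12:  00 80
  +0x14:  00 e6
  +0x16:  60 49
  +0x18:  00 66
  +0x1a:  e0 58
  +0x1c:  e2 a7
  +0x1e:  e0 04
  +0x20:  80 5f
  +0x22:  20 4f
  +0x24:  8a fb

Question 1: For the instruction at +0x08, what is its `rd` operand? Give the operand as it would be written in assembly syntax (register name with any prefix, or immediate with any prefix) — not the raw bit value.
[08] c0 d3 → 0xd3c0
  opcode bits[15:11]=0x1a: add/RR
  rd: (w>>8)&0x7=0x3 → %r3
  rs: (w>>5)&0x7=0x6 → %r6

%r3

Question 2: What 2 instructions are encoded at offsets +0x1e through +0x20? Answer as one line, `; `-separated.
or %r7, %r4; shl %r4, %r7

off 0x1e: read e0 04 as little → 0x04e0
  top 5b → 0x0 → or [RR]
  rd@[10:8]=0x4 ⇒ %r4
  rs@[7:5]=0x7 ⇒ %r7
off 0x20: read 80 5f as little → 0x5f80
  top 5b → 0xb → shl [RR]
  rd@[10:8]=0x7 ⇒ %r7
  rs@[7:5]=0x4 ⇒ %r4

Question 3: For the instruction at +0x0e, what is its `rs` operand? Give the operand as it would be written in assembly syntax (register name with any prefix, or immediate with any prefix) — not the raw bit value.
%r5

[0e] a0 d1 → 0xd1a0
  top 5b → 0x1a → add [RR]
  rd@[10:8]=0x1 ⇒ %r1
  rs@[7:5]=0x5 ⇒ %r5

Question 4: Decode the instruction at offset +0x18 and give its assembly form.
off 0x18: read 00 66 as little → 0x6600
  op=0x6600>>11=0xc ⇒ neg (R)
  rd: (w>>8)&0x7=0x6 → %r6

neg %r6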